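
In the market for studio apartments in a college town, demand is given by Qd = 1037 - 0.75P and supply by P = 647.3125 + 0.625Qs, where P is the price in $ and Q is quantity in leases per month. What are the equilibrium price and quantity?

Solving each curve for Q: Qs = -1035.7 + 1.6P.
At equilibrium Qd = Qs, so 1037 - 0.75P = -1035.7 + 1.6P; collecting terms, 2072.7 = 2.35P and P* = 882.
From the demand curve, Q* = 1037 - 0.75(882) = 375.5.

P* = 882, Q* = 375.5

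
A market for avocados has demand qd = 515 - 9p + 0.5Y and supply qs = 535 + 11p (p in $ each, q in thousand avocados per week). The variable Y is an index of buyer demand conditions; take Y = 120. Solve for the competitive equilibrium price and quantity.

With Y = 120, demand is qd = 575 - 9p.
At equilibrium qd = qs, so 575 - 9p = 535 + 11p; collecting terms, 40 = 20p and p* = 2.
From the demand curve, q* = 575 - 9(2) = 557.

p* = 2, q* = 557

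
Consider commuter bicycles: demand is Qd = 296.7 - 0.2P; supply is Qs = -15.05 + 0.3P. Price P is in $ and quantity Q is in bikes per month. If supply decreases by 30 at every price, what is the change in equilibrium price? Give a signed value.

Set Qd = Qs: 296.7 - 0.2P = -15.05 + 0.3P, so 311.75 = 0.5P and P* = 623.5.
Then Q* = 296.7 - 0.2(623.5) = 172.
After the shift, supply is Qs = -45.05 + 0.3P.
The new intersection has 341.75 = 0.5P, i.e. P = 683.5, Q = 160.
ΔP = 683.5 - 623.5 = 60.

ΔP = 60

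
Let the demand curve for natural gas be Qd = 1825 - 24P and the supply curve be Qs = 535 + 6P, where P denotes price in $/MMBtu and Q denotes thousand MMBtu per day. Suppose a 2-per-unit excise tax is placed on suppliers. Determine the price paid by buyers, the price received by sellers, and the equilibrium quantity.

With a tax of 2 on suppliers, they supply based on the net price P_s = P_b - 2, so Qs = 523 + 6P_b.
Equate demand and the shifted supply: 1825 - 24P_b = 523 + 6P_b, giving 30P_b = 1302, so P_b = 43.4.
So P_s = 41.4 and the quantity traded is Q = 1825 - 24(43.4) = 783.4.

P_b = 43.4, P_s = 41.4, Q = 783.4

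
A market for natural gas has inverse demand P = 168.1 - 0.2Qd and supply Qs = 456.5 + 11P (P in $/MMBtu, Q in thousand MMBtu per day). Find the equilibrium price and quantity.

Rewriting in direct form: Qd = 840.5 - 5P.
Set Qd = Qs: 840.5 - 5P = 456.5 + 11P, so 384 = 16P and P* = 24.
Then Q* = 840.5 - 5(24) = 720.5.

P* = 24, Q* = 720.5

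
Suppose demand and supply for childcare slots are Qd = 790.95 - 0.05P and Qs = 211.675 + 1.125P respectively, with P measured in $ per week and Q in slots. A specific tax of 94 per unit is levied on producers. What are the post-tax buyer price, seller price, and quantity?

P_b = 583, P_s = 489, Q = 761.8

Producers keep P_s = P_b - 94 per unit, so supply in terms of the buyer price is Qs = 105.925 + 1.125P_b.
Market clearing requires 790.95 - 0.05P_b = 105.925 + 1.125P_b; hence 685.025 = 1.175P_b and P_b = 583.
So P_s = 489 and the quantity traded is Q = 790.95 - 0.05(583) = 761.8.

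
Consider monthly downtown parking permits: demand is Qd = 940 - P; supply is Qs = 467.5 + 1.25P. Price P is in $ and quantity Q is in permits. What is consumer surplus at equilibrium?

Equating demand and supply, 940 - P = 467.5 + 1.25P gives 2.25P = 472.5, so P* = 210.
Then Q* = 940 - 210 = 730.
Demand choke price (Qd = 0): P = 940. Consumer surplus = ½ × (940 - 210) × 730 = 266450.

Consumer surplus = 266450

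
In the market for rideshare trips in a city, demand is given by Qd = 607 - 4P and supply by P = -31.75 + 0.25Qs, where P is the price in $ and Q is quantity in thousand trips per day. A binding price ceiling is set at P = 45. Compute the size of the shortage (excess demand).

Shortage = 120

Inverting to quantity form: Qs = 127 + 4P.
At P = 45: Qd = 427 and Qs = 307.
Shortage = Qd - Qs = 427 - 307 = 120.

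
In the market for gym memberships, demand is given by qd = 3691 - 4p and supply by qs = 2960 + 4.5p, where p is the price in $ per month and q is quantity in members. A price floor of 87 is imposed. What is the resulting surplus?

Surplus = 8.5

With p fixed at 87, quantity demanded is 3343 and quantity supplied is 3351.5.
Surplus = qs - qd = 3351.5 - 3343 = 8.5.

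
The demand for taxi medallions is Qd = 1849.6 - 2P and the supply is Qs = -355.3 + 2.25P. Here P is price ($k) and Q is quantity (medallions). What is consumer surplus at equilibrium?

At equilibrium Qd = Qs, so 1849.6 - 2P = -355.3 + 2.25P; collecting terms, 2204.9 = 4.25P and P* = 518.8.
Plugging P* into demand: Q* = 1849.6 - 2(518.8) = 812.
Demand choke price (Qd = 0): P = 1849.6/2 = 924.8. Consumer surplus = ½ × (924.8 - 518.8) × 812 = 164836.

Consumer surplus = 164836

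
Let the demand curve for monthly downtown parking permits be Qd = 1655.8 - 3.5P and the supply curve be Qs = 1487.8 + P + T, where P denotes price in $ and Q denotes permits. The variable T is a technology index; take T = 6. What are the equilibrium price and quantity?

With T = 6, supply is Qs = 1493.8 + P.
The market clears where 1655.8 - 3.5P = 1493.8 + P. Rearranging, 4.5P = 162, hence P* = 36.
From the demand curve, Q* = 1655.8 - 3.5(36) = 1529.8.

P* = 36, Q* = 1529.8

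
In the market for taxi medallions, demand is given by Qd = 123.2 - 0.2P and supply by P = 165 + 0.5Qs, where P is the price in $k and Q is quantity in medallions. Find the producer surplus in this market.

In direct form, Qs = -330 + 2P.
At equilibrium Qd = Qs, so 123.2 - 0.2P = -330 + 2P; collecting terms, 453.2 = 2.2P and P* = 206.
Plugging P* into demand: Q* = 123.2 - 0.2(206) = 82.
Supply choke price (Qs = 0): P = 165. Producer surplus = ½ × (206 - 165) × 82 = 1681.

Producer surplus = 1681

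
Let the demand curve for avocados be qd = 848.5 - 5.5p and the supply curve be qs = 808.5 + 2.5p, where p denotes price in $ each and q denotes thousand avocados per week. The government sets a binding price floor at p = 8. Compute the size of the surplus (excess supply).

Surplus = 24

At p = 8: qd = 804.5 and qs = 828.5.
Surplus = qs - qd = 828.5 - 804.5 = 24.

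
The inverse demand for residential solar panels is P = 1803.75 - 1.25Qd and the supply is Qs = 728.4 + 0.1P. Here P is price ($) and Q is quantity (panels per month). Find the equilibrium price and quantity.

Solving each curve for Q: Qd = 1443 - 0.8P.
Set Qd = Qs: 1443 - 0.8P = 728.4 + 0.1P, so 714.6 = 0.9P and P* = 794.
Plugging P* into demand: Q* = 1443 - 0.8(794) = 807.8.

P* = 794, Q* = 807.8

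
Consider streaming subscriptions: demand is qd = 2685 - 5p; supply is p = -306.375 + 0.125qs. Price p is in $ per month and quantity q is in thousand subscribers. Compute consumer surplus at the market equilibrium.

Consumer surplus = 673402.5

Rewriting in direct form: qs = 2451 + 8p.
Equating demand and supply, 2685 - 5p = 2451 + 8p gives 13p = 234, so p* = 18.
Plugging p* into demand: q* = 2685 - 5(18) = 2595.
Demand choke price (qd = 0): p = 2685/5 = 537. Consumer surplus = ½ × (537 - 18) × 2595 = 673402.5.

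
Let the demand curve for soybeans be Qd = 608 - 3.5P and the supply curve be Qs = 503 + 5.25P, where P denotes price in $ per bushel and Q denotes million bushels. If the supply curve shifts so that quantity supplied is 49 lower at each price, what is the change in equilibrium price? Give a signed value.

Set Qd = Qs: 608 - 3.5P = 503 + 5.25P, so 105 = 8.75P and P* = 12.
Then Q* = 608 - 3.5(12) = 566.
After the shift, supply is Qs = 454 + 5.25P.
Re-solving, 8.75P = 154 gives P = 17.6 and Q = 546.4.
ΔP = 17.6 - 12 = 5.6.

ΔP = 5.6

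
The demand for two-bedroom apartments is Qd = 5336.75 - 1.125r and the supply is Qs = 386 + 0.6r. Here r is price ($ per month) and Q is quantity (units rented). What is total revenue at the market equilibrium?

The market clears where 5336.75 - 1.125r = 386 + 0.6r. Rearranging, 1.725r = 4950.75, hence r* = 2870.
From the demand curve, Q* = 5336.75 - 1.125(2870) = 2108.
Total revenue = r* × Q* = 2870 × 2108 = 6049960.

Total revenue = 6049960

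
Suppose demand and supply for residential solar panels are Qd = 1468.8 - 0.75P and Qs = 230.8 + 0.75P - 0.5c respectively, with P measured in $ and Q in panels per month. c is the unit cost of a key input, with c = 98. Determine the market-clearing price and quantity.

P* = 858, Q* = 825.3

With c = 98, supply is Qs = 181.8 + 0.75P.
The market clears where 1468.8 - 0.75P = 181.8 + 0.75P. Rearranging, 1.5P = 1287, hence P* = 858.
Plugging P* into demand: Q* = 1468.8 - 0.75(858) = 825.3.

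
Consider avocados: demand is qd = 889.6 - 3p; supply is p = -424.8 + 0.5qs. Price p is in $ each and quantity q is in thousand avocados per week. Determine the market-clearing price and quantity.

Solving each curve for q: qs = 849.6 + 2p.
At equilibrium qd = qs, so 889.6 - 3p = 849.6 + 2p; collecting terms, 40 = 5p and p* = 8.
Then q* = 889.6 - 3(8) = 865.6.

p* = 8, q* = 865.6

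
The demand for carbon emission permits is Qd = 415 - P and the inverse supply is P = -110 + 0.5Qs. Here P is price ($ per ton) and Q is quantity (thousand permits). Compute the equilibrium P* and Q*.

P* = 65, Q* = 350

In direct form, Qs = 220 + 2P.
At equilibrium Qd = Qs, so 415 - P = 220 + 2P; collecting terms, 195 = 3P and P* = 65.
From the demand curve, Q* = 415 - 65 = 350.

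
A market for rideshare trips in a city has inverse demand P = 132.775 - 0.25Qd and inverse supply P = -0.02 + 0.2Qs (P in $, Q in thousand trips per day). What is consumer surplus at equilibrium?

Rewriting in direct form: Qd = 531.1 - 4P and Qs = 0.1 + 5P.
The market clears where 531.1 - 4P = 0.1 + 5P. Rearranging, 9P = 531, hence P* = 59.
Plugging P* into demand: Q* = 531.1 - 4(59) = 295.1.
Demand choke price (Qd = 0): P = 531.1/4 = 132.775. Consumer surplus = ½ × (132.775 - 59) × 295.1 = 10885.50125.

Consumer surplus = 10885.50125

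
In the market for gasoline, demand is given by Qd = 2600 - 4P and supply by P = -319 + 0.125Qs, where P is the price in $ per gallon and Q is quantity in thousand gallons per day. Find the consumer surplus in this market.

Inverting to quantity form: Qs = 2552 + 8P.
At equilibrium Qd = Qs, so 2600 - 4P = 2552 + 8P; collecting terms, 48 = 12P and P* = 4.
Then Q* = 2600 - 4(4) = 2584.
Demand choke price (Qd = 0): P = 2600/4 = 650. Consumer surplus = ½ × (650 - 4) × 2584 = 834632.

Consumer surplus = 834632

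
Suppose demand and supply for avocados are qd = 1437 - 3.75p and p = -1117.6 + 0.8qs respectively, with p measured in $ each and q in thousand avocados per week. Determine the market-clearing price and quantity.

Rewriting in direct form: qs = 1397 + 1.25p.
At equilibrium qd = qs, so 1437 - 3.75p = 1397 + 1.25p; collecting terms, 40 = 5p and p* = 8.
Plugging p* into demand: q* = 1437 - 3.75(8) = 1407.

p* = 8, q* = 1407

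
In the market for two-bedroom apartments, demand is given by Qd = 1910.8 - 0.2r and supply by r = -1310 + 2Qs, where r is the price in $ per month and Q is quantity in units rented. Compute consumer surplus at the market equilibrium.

Consumer surplus = 6021760

Solving each curve for Q: Qs = 655 + 0.5r.
The market clears where 1910.8 - 0.2r = 655 + 0.5r. Rearranging, 0.7r = 1255.8, hence r* = 1794.
From the demand curve, Q* = 1910.8 - 0.2(1794) = 1552.
Demand choke price (Qd = 0): r = 1910.8/0.2 = 9554. Consumer surplus = ½ × (9554 - 1794) × 1552 = 6021760.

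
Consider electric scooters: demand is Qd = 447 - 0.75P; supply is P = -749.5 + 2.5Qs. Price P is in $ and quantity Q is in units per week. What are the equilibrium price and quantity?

In direct form, Qs = 299.8 + 0.4P.
At equilibrium Qd = Qs, so 447 - 0.75P = 299.8 + 0.4P; collecting terms, 147.2 = 1.15P and P* = 128.
Then Q* = 447 - 0.75(128) = 351.

P* = 128, Q* = 351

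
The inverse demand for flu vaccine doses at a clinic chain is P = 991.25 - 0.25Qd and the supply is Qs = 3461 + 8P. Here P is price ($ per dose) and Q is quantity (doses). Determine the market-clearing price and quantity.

Rewriting in direct form: Qd = 3965 - 4P.
The market clears where 3965 - 4P = 3461 + 8P. Rearranging, 12P = 504, hence P* = 42.
From the demand curve, Q* = 3965 - 4(42) = 3797.

P* = 42, Q* = 3797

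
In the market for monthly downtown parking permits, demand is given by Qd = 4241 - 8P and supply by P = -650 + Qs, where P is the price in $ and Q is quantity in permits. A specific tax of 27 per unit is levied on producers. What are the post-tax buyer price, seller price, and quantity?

P_b = 402, P_s = 375, Q = 1025

Rewriting in direct form: Qs = 650 + P.
Producers keep P_s = P_b - 27 per unit, so supply in terms of the buyer price is Qs = 623 + P_b.
Market clearing requires 4241 - 8P_b = 623 + P_b; hence 3618 = 9P_b and P_b = 402.
Then P_s = 402 - 27 = 375 and Q = 4241 - 8(402) = 1025.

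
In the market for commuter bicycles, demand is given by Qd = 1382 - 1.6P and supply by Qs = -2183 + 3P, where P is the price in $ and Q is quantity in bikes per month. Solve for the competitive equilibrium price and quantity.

P* = 775, Q* = 142

The market clears where 1382 - 1.6P = -2183 + 3P. Rearranging, 4.6P = 3565, hence P* = 775.
Substitute back: Q* = 1382 - 1.6(775) = 142.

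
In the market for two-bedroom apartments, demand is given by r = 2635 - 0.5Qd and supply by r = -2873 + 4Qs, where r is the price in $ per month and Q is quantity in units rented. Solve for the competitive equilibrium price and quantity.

Inverting to quantity form: Qd = 5270 - 2r and Qs = 718.25 + 0.25r.
Equating demand and supply, 5270 - 2r = 718.25 + 0.25r gives 2.25r = 4551.75, so r* = 2023.
From the demand curve, Q* = 5270 - 2(2023) = 1224.

r* = 2023, Q* = 1224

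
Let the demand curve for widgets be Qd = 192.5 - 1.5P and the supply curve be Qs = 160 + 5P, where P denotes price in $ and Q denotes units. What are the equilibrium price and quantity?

P* = 5, Q* = 185

Equating demand and supply, 192.5 - 1.5P = 160 + 5P gives 6.5P = 32.5, so P* = 5.
Substitute back: Q* = 192.5 - 1.5(5) = 185.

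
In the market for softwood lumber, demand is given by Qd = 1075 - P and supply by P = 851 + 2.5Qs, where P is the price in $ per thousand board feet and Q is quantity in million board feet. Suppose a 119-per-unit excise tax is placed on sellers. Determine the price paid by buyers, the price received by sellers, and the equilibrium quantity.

P_b = 1045, P_s = 926, Q = 30

Solving each curve for Q: Qs = -340.4 + 0.4P.
With a tax of 119 on sellers, they supply based on the net price P_s = P_b - 119, so Qs = -388 + 0.4P_b.
Equate demand and the shifted supply: 1075 - P_b = -388 + 0.4P_b, giving 1.4P_b = 1463, so P_b = 1045.
Then P_s = 1045 - 119 = 926 and Q = 1075 - 1045 = 30.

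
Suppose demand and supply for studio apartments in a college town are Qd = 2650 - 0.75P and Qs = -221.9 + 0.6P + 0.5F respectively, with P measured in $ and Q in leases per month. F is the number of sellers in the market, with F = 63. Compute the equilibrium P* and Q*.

With F = 63, supply is Qs = -190.4 + 0.6P.
At equilibrium Qd = Qs, so 2650 - 0.75P = -190.4 + 0.6P; collecting terms, 2840.4 = 1.35P and P* = 2104.
From the demand curve, Q* = 2650 - 0.75(2104) = 1072.

P* = 2104, Q* = 1072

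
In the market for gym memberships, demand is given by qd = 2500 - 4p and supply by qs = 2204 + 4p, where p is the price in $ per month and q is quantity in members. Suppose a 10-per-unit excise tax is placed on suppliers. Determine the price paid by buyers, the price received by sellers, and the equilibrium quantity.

p_b = 42, p_s = 32, q = 2332

Suppliers keep p_s = p_b - 10 per unit, so supply in terms of the buyer price is qs = 2164 + 4p_b.
Equate demand and the shifted supply: 2500 - 4p_b = 2164 + 4p_b, giving 8p_b = 336, so p_b = 42.
So p_s = 32 and the quantity traded is q = 2500 - 4(42) = 2332.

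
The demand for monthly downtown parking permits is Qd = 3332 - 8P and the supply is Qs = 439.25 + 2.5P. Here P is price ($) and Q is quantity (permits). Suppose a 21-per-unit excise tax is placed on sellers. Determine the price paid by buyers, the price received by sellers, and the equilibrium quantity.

P_b = 280.5, P_s = 259.5, Q = 1088

With a tax of 21 on sellers, they supply based on the net price P_s = P_b - 21, so Qs = 386.75 + 2.5P_b.
Market clearing requires 3332 - 8P_b = 386.75 + 2.5P_b; hence 2945.25 = 10.5P_b and P_b = 280.5.
So P_s = 259.5 and the quantity traded is Q = 3332 - 8(280.5) = 1088.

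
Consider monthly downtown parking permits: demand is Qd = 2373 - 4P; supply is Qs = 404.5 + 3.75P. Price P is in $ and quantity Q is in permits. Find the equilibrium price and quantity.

P* = 254, Q* = 1357

Set Qd = Qs: 2373 - 4P = 404.5 + 3.75P, so 1968.5 = 7.75P and P* = 254.
Plugging P* into demand: Q* = 2373 - 4(254) = 1357.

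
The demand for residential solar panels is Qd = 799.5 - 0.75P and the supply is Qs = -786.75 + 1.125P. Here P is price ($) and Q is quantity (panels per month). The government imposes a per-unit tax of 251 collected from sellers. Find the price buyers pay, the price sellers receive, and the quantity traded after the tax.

P_b = 996.6, P_s = 745.6, Q = 52.05

Sellers keep P_s = P_b - 251 per unit, so supply in terms of the buyer price is Qs = -1069.125 + 1.125P_b.
Equate demand and the shifted supply: 799.5 - 0.75P_b = -1069.125 + 1.125P_b, giving 1.875P_b = 1868.625, so P_b = 996.6.
Then P_s = 996.6 - 251 = 745.6 and Q = 799.5 - 0.75(996.6) = 52.05.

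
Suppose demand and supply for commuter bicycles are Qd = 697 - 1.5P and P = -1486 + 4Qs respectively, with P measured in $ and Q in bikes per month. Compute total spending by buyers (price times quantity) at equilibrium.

Total spending by buyers = 77748

Rewriting in direct form: Qs = 371.5 + 0.25P.
The market clears where 697 - 1.5P = 371.5 + 0.25P. Rearranging, 1.75P = 325.5, hence P* = 186.
Then Q* = 697 - 1.5(186) = 418.
Total spending by buyers = P* × Q* = 186 × 418 = 77748.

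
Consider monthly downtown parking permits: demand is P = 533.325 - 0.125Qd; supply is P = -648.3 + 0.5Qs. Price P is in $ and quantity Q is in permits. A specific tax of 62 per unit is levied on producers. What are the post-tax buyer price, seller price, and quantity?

Rewriting in direct form: Qd = 4266.6 - 8P and Qs = 1296.6 + 2P.
The tax drives a wedge P_b - P_s = 62. Substituting P_s = P_b - 62 into supply: Qs = 1172.6 + 2P_b.
Equate demand and the shifted supply: 4266.6 - 8P_b = 1172.6 + 2P_b, giving 10P_b = 3094, so P_b = 309.4.
So P_s = 247.4 and the quantity traded is Q = 4266.6 - 8(309.4) = 1791.4.

P_b = 309.4, P_s = 247.4, Q = 1791.4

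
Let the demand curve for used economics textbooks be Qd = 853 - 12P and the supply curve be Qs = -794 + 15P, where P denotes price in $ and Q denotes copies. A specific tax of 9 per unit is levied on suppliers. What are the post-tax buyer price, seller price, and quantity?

With a tax of 9 on suppliers, they supply based on the net price P_s = P_b - 9, so Qs = -929 + 15P_b.
Market clearing requires 853 - 12P_b = -929 + 15P_b; hence 1782 = 27P_b and P_b = 66.
So P_s = 57 and the quantity traded is Q = 853 - 12(66) = 61.

P_b = 66, P_s = 57, Q = 61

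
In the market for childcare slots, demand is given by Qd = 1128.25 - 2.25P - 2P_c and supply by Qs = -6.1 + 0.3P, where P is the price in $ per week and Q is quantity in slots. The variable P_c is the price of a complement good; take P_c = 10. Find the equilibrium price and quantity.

P* = 437, Q* = 125

With P_c = 10, demand is Qd = 1108.25 - 2.25P.
The market clears where 1108.25 - 2.25P = -6.1 + 0.3P. Rearranging, 2.55P = 1114.35, hence P* = 437.
From the demand curve, Q* = 1108.25 - 2.25(437) = 125.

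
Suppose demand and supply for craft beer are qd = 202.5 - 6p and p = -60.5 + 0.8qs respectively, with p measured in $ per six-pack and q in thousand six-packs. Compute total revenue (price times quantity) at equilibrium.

Rewriting in direct form: qs = 75.625 + 1.25p.
The market clears where 202.5 - 6p = 75.625 + 1.25p. Rearranging, 7.25p = 126.875, hence p* = 17.5.
From the demand curve, q* = 202.5 - 6(17.5) = 97.5.
Total revenue = p* × q* = 17.5 × 97.5 = 1706.25.

Total revenue = 1706.25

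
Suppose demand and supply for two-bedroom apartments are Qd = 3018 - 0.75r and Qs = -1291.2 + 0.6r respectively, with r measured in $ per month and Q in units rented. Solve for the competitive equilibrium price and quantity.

Set Qd = Qs: 3018 - 0.75r = -1291.2 + 0.6r, so 4309.2 = 1.35r and r* = 3192.
From the demand curve, Q* = 3018 - 0.75(3192) = 624.

r* = 3192, Q* = 624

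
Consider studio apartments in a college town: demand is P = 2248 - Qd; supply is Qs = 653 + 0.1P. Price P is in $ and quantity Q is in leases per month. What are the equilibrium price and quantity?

Rewriting in direct form: Qd = 2248 - P.
Equating demand and supply, 2248 - P = 653 + 0.1P gives 1.1P = 1595, so P* = 1450.
Substitute back: Q* = 2248 - 1450 = 798.

P* = 1450, Q* = 798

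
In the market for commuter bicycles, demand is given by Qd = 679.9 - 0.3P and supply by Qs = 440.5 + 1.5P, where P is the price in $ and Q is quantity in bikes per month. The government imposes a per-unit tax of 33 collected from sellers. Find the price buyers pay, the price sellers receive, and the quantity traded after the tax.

P_b = 160.5, P_s = 127.5, Q = 631.75

Sellers keep P_s = P_b - 33 per unit, so supply in terms of the buyer price is Qs = 391 + 1.5P_b.
Market clearing requires 679.9 - 0.3P_b = 391 + 1.5P_b; hence 288.9 = 1.8P_b and P_b = 160.5.
Then P_s = 160.5 - 33 = 127.5 and Q = 679.9 - 0.3(160.5) = 631.75.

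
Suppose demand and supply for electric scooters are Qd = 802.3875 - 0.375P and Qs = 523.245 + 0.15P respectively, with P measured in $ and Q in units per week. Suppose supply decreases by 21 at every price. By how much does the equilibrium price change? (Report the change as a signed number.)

ΔP = 40

The market clears where 802.3875 - 0.375P = 523.245 + 0.15P. Rearranging, 0.525P = 279.1425, hence P* = 531.7.
From the demand curve, Q* = 802.3875 - 0.375(531.7) = 603.
After the shift, supply is Qs = 502.245 + 0.15P.
The new intersection has 300.1425 = 0.525P, i.e. P = 571.7, Q = 588.
ΔP = 571.7 - 531.7 = 40.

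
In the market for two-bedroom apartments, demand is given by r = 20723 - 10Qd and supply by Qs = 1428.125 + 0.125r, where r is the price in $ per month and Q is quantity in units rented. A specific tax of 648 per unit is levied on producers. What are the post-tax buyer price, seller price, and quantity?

r_b = 3223, r_s = 2575, Q = 1750

Rewriting in direct form: Qd = 2072.3 - 0.1r.
Producers keep r_s = r_b - 648 per unit, so supply in terms of the buyer price is Qs = 1347.125 + 0.125r_b.
Market clearing requires 2072.3 - 0.1r_b = 1347.125 + 0.125r_b; hence 725.175 = 0.225r_b and r_b = 3223.
Then r_s = 3223 - 648 = 2575 and Q = 2072.3 - 0.1(3223) = 1750.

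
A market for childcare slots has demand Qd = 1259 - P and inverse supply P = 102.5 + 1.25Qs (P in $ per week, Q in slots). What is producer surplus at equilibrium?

Inverting to quantity form: Qs = -82 + 0.8P.
At equilibrium Qd = Qs, so 1259 - P = -82 + 0.8P; collecting terms, 1341 = 1.8P and P* = 745.
Plugging P* into demand: Q* = 1259 - 745 = 514.
Supply choke price (Qs = 0): P = 102.5. Producer surplus = ½ × (745 - 102.5) × 514 = 165122.5.

Producer surplus = 165122.5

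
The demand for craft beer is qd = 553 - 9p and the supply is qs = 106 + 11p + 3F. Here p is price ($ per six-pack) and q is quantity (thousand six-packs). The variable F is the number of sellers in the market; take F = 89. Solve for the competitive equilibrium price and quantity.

p* = 9, q* = 472

With F = 89, supply is qs = 373 + 11p.
The market clears where 553 - 9p = 373 + 11p. Rearranging, 20p = 180, hence p* = 9.
From the demand curve, q* = 553 - 9(9) = 472.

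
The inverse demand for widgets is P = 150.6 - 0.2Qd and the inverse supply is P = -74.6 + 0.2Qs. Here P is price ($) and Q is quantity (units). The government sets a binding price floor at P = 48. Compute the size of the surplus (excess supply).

Surplus = 100

Solving each curve for Q: Qd = 753 - 5P and Qs = 373 + 5P.
At P = 48: Qd = 513 and Qs = 613.
Surplus = Qs - Qd = 613 - 513 = 100.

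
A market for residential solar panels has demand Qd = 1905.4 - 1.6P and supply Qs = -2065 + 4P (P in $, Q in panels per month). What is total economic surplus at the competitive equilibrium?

At equilibrium Qd = Qs, so 1905.4 - 1.6P = -2065 + 4P; collecting terms, 3970.4 = 5.6P and P* = 709.
Substitute back: Q* = 1905.4 - 1.6(709) = 771.
Demand choke price = 1190.875; supply choke price = 516.25. CS = ½(1190.875 - 709)(771) = 185762.8125; PS = ½(709 - 516.25)(771) = 74305.125. Total surplus = 260067.9375.

Total surplus = 260067.9375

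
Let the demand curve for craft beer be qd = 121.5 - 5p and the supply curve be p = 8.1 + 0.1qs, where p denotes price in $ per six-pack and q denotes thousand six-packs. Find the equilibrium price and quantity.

Rewriting in direct form: qs = -81 + 10p.
At equilibrium qd = qs, so 121.5 - 5p = -81 + 10p; collecting terms, 202.5 = 15p and p* = 13.5.
From the demand curve, q* = 121.5 - 5(13.5) = 54.

p* = 13.5, q* = 54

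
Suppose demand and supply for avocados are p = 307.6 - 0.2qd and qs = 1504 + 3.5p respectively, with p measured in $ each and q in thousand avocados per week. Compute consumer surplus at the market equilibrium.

Consumer surplus = 230432.4

Inverting to quantity form: qd = 1538 - 5p.
Set qd = qs: 1538 - 5p = 1504 + 3.5p, so 34 = 8.5p and p* = 4.
Plugging p* into demand: q* = 1538 - 5(4) = 1518.
Demand choke price (qd = 0): p = 1538/5 = 307.6. Consumer surplus = ½ × (307.6 - 4) × 1518 = 230432.4.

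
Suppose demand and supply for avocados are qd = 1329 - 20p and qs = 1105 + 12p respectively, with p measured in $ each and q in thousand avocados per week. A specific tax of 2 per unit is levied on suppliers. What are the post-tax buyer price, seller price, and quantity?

With a tax of 2 on suppliers, they supply based on the net price p_s = p_b - 2, so qs = 1081 + 12p_b.
Set qd = qs: 1329 - 20p_b = 1081 + 12p_b, so 248 = 32p_b and p_b = 7.75.
Then p_s = 7.75 - 2 = 5.75 and q = 1329 - 20(7.75) = 1174.

p_b = 7.75, p_s = 5.75, q = 1174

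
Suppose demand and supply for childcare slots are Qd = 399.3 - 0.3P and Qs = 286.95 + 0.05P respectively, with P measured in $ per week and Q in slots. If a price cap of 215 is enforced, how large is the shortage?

Evaluating both curves at the ceiling price 215 gives Qd = 334.8, Qs = 297.7.
Shortage = Qd - Qs = 334.8 - 297.7 = 37.1.

Shortage = 37.1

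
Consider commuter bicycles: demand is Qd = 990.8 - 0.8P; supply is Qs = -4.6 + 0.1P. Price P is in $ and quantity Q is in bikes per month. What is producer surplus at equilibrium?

Producer surplus = 56180

The market clears where 990.8 - 0.8P = -4.6 + 0.1P. Rearranging, 0.9P = 995.4, hence P* = 1106.
From the demand curve, Q* = 990.8 - 0.8(1106) = 106.
Supply choke price (Qs = 0): P = 46. Producer surplus = ½ × (1106 - 46) × 106 = 56180.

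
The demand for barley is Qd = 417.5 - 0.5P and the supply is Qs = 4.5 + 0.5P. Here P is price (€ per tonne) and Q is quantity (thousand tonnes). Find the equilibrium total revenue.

Equating demand and supply, 417.5 - 0.5P = 4.5 + 0.5P gives P = 413, so P* = 413.
Then Q* = 417.5 - 0.5(413) = 211.
Total revenue = P* × Q* = 413 × 211 = 87143.

Total revenue = 87143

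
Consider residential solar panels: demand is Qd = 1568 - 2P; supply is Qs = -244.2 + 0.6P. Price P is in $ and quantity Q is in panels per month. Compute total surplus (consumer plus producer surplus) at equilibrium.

Equating demand and supply, 1568 - 2P = -244.2 + 0.6P gives 2.6P = 1812.2, so P* = 697.
Plugging P* into demand: Q* = 1568 - 2(697) = 174.
Demand choke price = 784; supply choke price = 407. CS = ½(784 - 697)(174) = 7569; PS = ½(697 - 407)(174) = 25230. Total surplus = 32799.

Total surplus = 32799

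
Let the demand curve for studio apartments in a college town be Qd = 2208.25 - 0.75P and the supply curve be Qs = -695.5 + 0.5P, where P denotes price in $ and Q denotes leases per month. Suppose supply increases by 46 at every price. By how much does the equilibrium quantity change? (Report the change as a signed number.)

ΔQ = 27.6

Set Qd = Qs: 2208.25 - 0.75P = -695.5 + 0.5P, so 2903.75 = 1.25P and P* = 2323.
From the demand curve, Q* = 2208.25 - 0.75(2323) = 466.
After the shift, supply is Qs = -649.5 + 0.5P.
The new intersection has 2857.75 = 1.25P, i.e. P = 2286.2, Q = 493.6.
ΔQ = 493.6 - 466 = 27.6.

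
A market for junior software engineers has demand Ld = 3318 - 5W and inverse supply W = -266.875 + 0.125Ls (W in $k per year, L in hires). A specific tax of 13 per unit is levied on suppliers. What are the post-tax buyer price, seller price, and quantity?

W_b = 99, W_s = 86, L = 2823

Inverting to quantity form: Ls = 2135 + 8W.
The tax drives a wedge W_b - W_s = 13. Substituting W_s = W_b - 13 into supply: Ls = 2031 + 8W_b.
Set Ld = Ls: 3318 - 5W_b = 2031 + 8W_b, so 1287 = 13W_b and W_b = 99.
So W_s = 86 and the quantity traded is L = 3318 - 5(99) = 2823.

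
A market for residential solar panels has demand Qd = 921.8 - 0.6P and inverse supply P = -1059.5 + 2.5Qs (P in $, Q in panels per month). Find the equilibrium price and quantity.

P* = 498, Q* = 623

Inverting to quantity form: Qs = 423.8 + 0.4P.
At equilibrium Qd = Qs, so 921.8 - 0.6P = 423.8 + 0.4P; collecting terms, 498 = P and P* = 498.
Then Q* = 921.8 - 0.6(498) = 623.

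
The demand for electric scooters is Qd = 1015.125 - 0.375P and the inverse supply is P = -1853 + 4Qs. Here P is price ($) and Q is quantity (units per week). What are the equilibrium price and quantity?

P* = 883, Q* = 684

In direct form, Qs = 463.25 + 0.25P.
The market clears where 1015.125 - 0.375P = 463.25 + 0.25P. Rearranging, 0.625P = 551.875, hence P* = 883.
Substitute back: Q* = 1015.125 - 0.375(883) = 684.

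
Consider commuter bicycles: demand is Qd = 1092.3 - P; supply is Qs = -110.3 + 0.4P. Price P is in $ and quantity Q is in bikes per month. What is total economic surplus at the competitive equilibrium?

Total surplus = 95250.5575

Equating demand and supply, 1092.3 - P = -110.3 + 0.4P gives 1.4P = 1202.6, so P* = 859.
Plugging P* into demand: Q* = 1092.3 - 859 = 233.3.
Demand choke price = 1092.3; supply choke price = 275.75. CS = ½(1092.3 - 859)(233.3) = 27214.445; PS = ½(859 - 275.75)(233.3) = 68036.1125. Total surplus = 95250.5575.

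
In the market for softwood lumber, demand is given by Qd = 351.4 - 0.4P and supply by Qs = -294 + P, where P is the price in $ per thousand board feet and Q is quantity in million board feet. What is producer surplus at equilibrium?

Producer surplus = 13944.5

Equating demand and supply, 351.4 - 0.4P = -294 + P gives 1.4P = 645.4, so P* = 461.
From the demand curve, Q* = 351.4 - 0.4(461) = 167.
Supply choke price (Qs = 0): P = 294. Producer surplus = ½ × (461 - 294) × 167 = 13944.5.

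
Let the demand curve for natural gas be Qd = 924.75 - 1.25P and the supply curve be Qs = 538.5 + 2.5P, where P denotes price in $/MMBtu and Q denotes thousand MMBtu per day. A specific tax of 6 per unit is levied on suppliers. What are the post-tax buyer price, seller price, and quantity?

With a tax of 6 on suppliers, they supply based on the net price P_s = P_b - 6, so Qs = 523.5 + 2.5P_b.
Market clearing requires 924.75 - 1.25P_b = 523.5 + 2.5P_b; hence 401.25 = 3.75P_b and P_b = 107.
So P_s = 101 and the quantity traded is Q = 924.75 - 1.25(107) = 791.

P_b = 107, P_s = 101, Q = 791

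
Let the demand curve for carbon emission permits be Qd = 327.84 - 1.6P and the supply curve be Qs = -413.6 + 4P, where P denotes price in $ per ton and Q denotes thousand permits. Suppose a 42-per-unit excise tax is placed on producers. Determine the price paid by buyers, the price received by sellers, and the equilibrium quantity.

P_b = 162.4, P_s = 120.4, Q = 68

Producers keep P_s = P_b - 42 per unit, so supply in terms of the buyer price is Qs = -581.6 + 4P_b.
Set Qd = Qs: 327.84 - 1.6P_b = -581.6 + 4P_b, so 909.44 = 5.6P_b and P_b = 162.4.
Then P_s = 162.4 - 42 = 120.4 and Q = 327.84 - 1.6(162.4) = 68.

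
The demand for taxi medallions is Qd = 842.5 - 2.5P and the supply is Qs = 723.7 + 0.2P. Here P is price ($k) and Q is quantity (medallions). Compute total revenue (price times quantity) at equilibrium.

Set Qd = Qs: 842.5 - 2.5P = 723.7 + 0.2P, so 118.8 = 2.7P and P* = 44.
Plugging P* into demand: Q* = 842.5 - 2.5(44) = 732.5.
Total revenue = P* × Q* = 44 × 732.5 = 32230.

Total revenue = 32230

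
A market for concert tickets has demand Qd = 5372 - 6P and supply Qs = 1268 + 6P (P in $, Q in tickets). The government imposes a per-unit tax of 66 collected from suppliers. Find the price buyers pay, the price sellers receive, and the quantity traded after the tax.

With a tax of 66 on suppliers, they supply based on the net price P_s = P_b - 66, so Qs = 872 + 6P_b.
Set Qd = Qs: 5372 - 6P_b = 872 + 6P_b, so 4500 = 12P_b and P_b = 375.
So P_s = 309 and the quantity traded is Q = 5372 - 6(375) = 3122.

P_b = 375, P_s = 309, Q = 3122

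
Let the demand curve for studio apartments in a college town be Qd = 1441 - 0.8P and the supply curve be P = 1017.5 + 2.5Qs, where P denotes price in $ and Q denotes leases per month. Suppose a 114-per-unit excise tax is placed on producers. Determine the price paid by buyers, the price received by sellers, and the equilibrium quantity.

P_b = 1578, P_s = 1464, Q = 178.6

Inverting to quantity form: Qs = -407 + 0.4P.
With a tax of 114 on producers, they supply based on the net price P_s = P_b - 114, so Qs = -452.6 + 0.4P_b.
Equate demand and the shifted supply: 1441 - 0.8P_b = -452.6 + 0.4P_b, giving 1.2P_b = 1893.6, so P_b = 1578.
Then P_s = 1578 - 114 = 1464 and Q = 1441 - 0.8(1578) = 178.6.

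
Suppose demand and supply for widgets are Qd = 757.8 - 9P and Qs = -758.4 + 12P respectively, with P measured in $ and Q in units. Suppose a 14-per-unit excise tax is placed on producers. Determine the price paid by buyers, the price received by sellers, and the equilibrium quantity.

With a tax of 14 on producers, they supply based on the net price P_s = P_b - 14, so Qs = -926.4 + 12P_b.
Equate demand and the shifted supply: 757.8 - 9P_b = -926.4 + 12P_b, giving 21P_b = 1684.2, so P_b = 80.2.
Then P_s = 80.2 - 14 = 66.2 and Q = 757.8 - 9(80.2) = 36.

P_b = 80.2, P_s = 66.2, Q = 36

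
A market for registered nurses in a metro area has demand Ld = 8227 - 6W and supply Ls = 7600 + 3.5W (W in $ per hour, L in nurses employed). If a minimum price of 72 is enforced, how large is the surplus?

With W fixed at 72, quantity demanded is 7795 and quantity supplied is 7852.
Surplus = Ls - Ld = 7852 - 7795 = 57.

Surplus = 57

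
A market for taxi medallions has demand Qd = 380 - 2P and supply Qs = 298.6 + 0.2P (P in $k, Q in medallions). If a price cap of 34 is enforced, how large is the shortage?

With P fixed at 34, quantity demanded is 312 and quantity supplied is 305.4.
Shortage = Qd - Qs = 312 - 305.4 = 6.6.

Shortage = 6.6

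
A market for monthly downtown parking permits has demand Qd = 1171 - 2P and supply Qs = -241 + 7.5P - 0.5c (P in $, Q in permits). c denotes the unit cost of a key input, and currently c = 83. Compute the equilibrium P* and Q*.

P* = 153, Q* = 865

With c = 83, supply is Qs = -282.5 + 7.5P.
Set Qd = Qs: 1171 - 2P = -282.5 + 7.5P, so 1453.5 = 9.5P and P* = 153.
Plugging P* into demand: Q* = 1171 - 2(153) = 865.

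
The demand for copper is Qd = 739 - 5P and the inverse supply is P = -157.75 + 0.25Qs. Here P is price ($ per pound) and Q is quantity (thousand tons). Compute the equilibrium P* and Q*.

P* = 12, Q* = 679

Solving each curve for Q: Qs = 631 + 4P.
The market clears where 739 - 5P = 631 + 4P. Rearranging, 9P = 108, hence P* = 12.
From the demand curve, Q* = 739 - 5(12) = 679.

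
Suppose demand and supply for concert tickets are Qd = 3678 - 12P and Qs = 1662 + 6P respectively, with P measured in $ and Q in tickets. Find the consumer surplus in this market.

Set Qd = Qs: 3678 - 12P = 1662 + 6P, so 2016 = 18P and P* = 112.
Then Q* = 3678 - 12(112) = 2334.
Demand choke price (Qd = 0): P = 3678/12 = 306.5. Consumer surplus = ½ × (306.5 - 112) × 2334 = 226981.5.

Consumer surplus = 226981.5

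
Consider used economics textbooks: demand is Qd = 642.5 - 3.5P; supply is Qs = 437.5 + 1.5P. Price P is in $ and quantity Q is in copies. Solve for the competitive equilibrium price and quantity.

P* = 41, Q* = 499

The market clears where 642.5 - 3.5P = 437.5 + 1.5P. Rearranging, 5P = 205, hence P* = 41.
Then Q* = 642.5 - 3.5(41) = 499.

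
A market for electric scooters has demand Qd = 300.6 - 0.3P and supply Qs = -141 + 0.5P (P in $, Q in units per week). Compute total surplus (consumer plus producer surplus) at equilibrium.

The market clears where 300.6 - 0.3P = -141 + 0.5P. Rearranging, 0.8P = 441.6, hence P* = 552.
Plugging P* into demand: Q* = 300.6 - 0.3(552) = 135.
Demand choke price = 1002; supply choke price = 282. CS = ½(1002 - 552)(135) = 30375; PS = ½(552 - 282)(135) = 18225. Total surplus = 48600.

Total surplus = 48600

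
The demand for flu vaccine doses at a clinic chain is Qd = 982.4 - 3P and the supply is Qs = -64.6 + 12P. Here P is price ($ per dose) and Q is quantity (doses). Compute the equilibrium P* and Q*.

At equilibrium Qd = Qs, so 982.4 - 3P = -64.6 + 12P; collecting terms, 1047 = 15P and P* = 69.8.
From the demand curve, Q* = 982.4 - 3(69.8) = 773.

P* = 69.8, Q* = 773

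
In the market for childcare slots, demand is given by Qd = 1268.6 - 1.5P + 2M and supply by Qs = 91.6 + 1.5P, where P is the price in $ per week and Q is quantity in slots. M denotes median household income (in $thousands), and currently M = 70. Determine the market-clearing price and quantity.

P* = 439, Q* = 750.1

With M = 70, demand is Qd = 1408.6 - 1.5P.
Set Qd = Qs: 1408.6 - 1.5P = 91.6 + 1.5P, so 1317 = 3P and P* = 439.
Substitute back: Q* = 1408.6 - 1.5(439) = 750.1.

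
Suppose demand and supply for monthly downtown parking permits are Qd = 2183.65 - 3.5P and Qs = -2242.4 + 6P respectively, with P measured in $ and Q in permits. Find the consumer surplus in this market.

Consumer surplus = 43687

Equating demand and supply, 2183.65 - 3.5P = -2242.4 + 6P gives 9.5P = 4426.05, so P* = 465.9.
Then Q* = 2183.65 - 3.5(465.9) = 553.
Demand choke price (Qd = 0): P = 2183.65/3.5 = 623.9. Consumer surplus = ½ × (623.9 - 465.9) × 553 = 43687.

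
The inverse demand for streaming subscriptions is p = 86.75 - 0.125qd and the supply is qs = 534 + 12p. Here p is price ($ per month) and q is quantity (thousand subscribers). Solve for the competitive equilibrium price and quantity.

Rewriting in direct form: qd = 694 - 8p.
At equilibrium qd = qs, so 694 - 8p = 534 + 12p; collecting terms, 160 = 20p and p* = 8.
Plugging p* into demand: q* = 694 - 8(8) = 630.

p* = 8, q* = 630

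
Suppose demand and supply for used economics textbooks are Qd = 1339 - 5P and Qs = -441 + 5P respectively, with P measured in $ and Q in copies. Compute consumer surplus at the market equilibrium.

The market clears where 1339 - 5P = -441 + 5P. Rearranging, 10P = 1780, hence P* = 178.
Substitute back: Q* = 1339 - 5(178) = 449.
Demand choke price (Qd = 0): P = 1339/5 = 267.8. Consumer surplus = ½ × (267.8 - 178) × 449 = 20160.1.

Consumer surplus = 20160.1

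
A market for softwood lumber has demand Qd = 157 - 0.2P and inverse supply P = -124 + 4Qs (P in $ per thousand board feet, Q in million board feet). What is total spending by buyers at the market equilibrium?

Total spending by buyers = 28280

Inverting to quantity form: Qs = 31 + 0.25P.
Set Qd = Qs: 157 - 0.2P = 31 + 0.25P, so 126 = 0.45P and P* = 280.
Then Q* = 157 - 0.2(280) = 101.
Total spending by buyers = P* × Q* = 280 × 101 = 28280.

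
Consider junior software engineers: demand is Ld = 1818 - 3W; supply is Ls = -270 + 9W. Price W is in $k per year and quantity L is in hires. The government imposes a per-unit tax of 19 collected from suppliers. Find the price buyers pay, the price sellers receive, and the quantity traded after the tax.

The tax drives a wedge W_b - W_s = 19. Substituting W_s = W_b - 19 into supply: Ls = -441 + 9W_b.
Market clearing requires 1818 - 3W_b = -441 + 9W_b; hence 2259 = 12W_b and W_b = 188.25.
So W_s = 169.25 and the quantity traded is L = 1818 - 3(188.25) = 1253.25.

W_b = 188.25, W_s = 169.25, L = 1253.25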